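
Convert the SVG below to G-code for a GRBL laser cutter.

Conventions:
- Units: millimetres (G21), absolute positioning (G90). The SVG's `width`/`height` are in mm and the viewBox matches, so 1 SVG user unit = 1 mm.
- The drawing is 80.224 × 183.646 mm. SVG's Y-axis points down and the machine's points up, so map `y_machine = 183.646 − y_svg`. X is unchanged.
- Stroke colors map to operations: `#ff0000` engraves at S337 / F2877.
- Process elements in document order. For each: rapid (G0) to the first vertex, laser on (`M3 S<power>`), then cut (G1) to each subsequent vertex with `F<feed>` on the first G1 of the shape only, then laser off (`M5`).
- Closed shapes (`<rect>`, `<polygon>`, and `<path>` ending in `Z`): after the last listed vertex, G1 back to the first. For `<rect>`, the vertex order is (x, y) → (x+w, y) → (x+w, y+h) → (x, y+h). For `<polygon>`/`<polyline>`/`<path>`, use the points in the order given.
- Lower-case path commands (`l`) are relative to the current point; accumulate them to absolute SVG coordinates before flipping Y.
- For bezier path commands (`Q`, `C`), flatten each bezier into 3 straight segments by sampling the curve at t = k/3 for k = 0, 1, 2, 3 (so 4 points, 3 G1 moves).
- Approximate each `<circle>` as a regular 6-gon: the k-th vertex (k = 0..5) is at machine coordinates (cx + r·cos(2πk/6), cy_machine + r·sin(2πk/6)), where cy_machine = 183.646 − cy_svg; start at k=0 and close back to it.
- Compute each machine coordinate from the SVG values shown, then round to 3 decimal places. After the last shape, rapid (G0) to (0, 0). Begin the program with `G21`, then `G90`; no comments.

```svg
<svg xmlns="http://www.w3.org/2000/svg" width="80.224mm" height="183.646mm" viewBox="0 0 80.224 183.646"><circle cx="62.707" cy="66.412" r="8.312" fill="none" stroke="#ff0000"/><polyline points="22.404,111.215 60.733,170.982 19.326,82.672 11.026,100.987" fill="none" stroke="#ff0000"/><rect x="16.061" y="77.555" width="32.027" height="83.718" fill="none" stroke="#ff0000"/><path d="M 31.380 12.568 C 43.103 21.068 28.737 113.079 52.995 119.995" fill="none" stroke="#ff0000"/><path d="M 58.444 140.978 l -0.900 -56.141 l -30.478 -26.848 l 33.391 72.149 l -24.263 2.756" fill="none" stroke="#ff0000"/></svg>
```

Since the viewBox matches the mm dimensions, user units are millimetres directly. The only transform is the Y-flip y_m = 183.646 − y_svg.

Shape 1 is a circle drawn with `<circle>`. Its stroke #ff0000 means engrave at S337, F2877. After flipping Y the toolpath is (71.019,117.234) → (66.863,124.432) → (58.551,124.432) → (54.395,117.234) → (58.551,110.036) → (66.863,110.036) → (71.019,117.234), returning to the start.

Shape 2 is a open polyline drawn with `<polyline>`. Its stroke #ff0000 means engrave at S337, F2877. After flipping Y the toolpath is (22.404,72.431) → (60.733,12.664) → (19.326,100.974) → (11.026,82.659).

Shape 3 is a rectangle drawn with `<rect>`. Its stroke #ff0000 means engrave at S337, F2877. After flipping Y the toolpath is (16.061,106.091) → (48.088,106.091) → (48.088,22.373) → (16.061,22.373) → (16.061,106.091), returning to the start.

Shape 4 is a cubic bezier drawn with `<path>`. Its stroke #ff0000 means engrave at S337, F2877. After flipping Y the toolpath is (31.380,171.078) → (36.803,140.986) → (39.215,92.687) → (52.995,63.651).

Shape 5 is a open polyline drawn with `<path>`. Its stroke #ff0000 means engrave at S337, F2877. After flipping Y the toolpath is (58.444,42.668) → (57.544,98.809) → (27.066,125.657) → (60.457,53.508) → (36.194,50.752).

G21
G90
G0 X71.019 Y117.234
M3 S337
G1 X66.863 Y124.432 F2877
G1 X58.551 Y124.432
G1 X54.395 Y117.234
G1 X58.551 Y110.036
G1 X66.863 Y110.036
G1 X71.019 Y117.234
M5
G0 X22.404 Y72.431
M3 S337
G1 X60.733 Y12.664 F2877
G1 X19.326 Y100.974
G1 X11.026 Y82.659
M5
G0 X16.061 Y106.091
M3 S337
G1 X48.088 Y106.091 F2877
G1 X48.088 Y22.373
G1 X16.061 Y22.373
G1 X16.061 Y106.091
M5
G0 X31.380 Y171.078
M3 S337
G1 X36.803 Y140.986 F2877
G1 X39.215 Y92.687
G1 X52.995 Y63.651
M5
G0 X58.444 Y42.668
M3 S337
G1 X57.544 Y98.809 F2877
G1 X27.066 Y125.657
G1 X60.457 Y53.508
G1 X36.194 Y50.752
M5
G0 X0.000 Y0.000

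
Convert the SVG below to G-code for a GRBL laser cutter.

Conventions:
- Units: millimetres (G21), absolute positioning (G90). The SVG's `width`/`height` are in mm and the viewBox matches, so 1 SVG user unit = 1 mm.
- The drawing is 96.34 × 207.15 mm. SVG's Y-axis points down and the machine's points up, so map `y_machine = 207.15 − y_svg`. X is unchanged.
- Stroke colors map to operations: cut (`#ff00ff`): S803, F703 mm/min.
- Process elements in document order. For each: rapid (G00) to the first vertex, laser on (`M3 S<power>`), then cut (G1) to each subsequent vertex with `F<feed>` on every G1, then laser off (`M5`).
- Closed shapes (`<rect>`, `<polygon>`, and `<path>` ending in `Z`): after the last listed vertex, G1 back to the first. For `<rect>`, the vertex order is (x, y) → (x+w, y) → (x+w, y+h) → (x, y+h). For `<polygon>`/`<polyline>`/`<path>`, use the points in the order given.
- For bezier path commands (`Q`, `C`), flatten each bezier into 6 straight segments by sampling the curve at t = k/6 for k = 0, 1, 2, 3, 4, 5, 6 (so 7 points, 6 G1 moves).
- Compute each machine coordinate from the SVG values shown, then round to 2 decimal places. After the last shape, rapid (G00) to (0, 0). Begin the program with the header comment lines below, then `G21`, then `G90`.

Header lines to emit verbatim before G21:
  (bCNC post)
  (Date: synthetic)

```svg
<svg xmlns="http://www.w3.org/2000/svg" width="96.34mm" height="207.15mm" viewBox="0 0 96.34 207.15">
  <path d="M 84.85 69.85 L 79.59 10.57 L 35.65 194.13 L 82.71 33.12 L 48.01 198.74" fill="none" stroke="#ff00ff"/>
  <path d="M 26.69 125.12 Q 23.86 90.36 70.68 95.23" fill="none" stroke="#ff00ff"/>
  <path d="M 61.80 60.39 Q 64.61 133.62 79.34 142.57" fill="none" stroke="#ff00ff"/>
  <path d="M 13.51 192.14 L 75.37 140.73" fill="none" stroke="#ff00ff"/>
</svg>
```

(bCNC post)
(Date: synthetic)
G21
G90
G00 X84.85 Y137.30
M3 S803
G1 X79.59 Y196.58 F703
G1 X35.65 Y13.02 F703
G1 X82.71 Y174.03 F703
G1 X48.01 Y8.41 F703
M5
G00 X26.69 Y82.03
M3 S803
G1 X27.13 Y92.52 F703
G1 X30.32 Y100.80 F703
G1 X36.27 Y106.88 F703
G1 X44.98 Y110.76 F703
G1 X56.45 Y112.44 F703
G1 X70.68 Y111.92 F703
M5
G00 X61.80 Y146.76
M3 S803
G1 X63.07 Y124.14 F703
G1 X65.00 Y105.08 F703
G1 X67.59 Y89.60 F703
G1 X70.84 Y77.69 F703
G1 X74.76 Y69.35 F703
G1 X79.34 Y64.58 F703
M5
G00 X13.51 Y15.01
M3 S803
G1 X75.37 Y66.42 F703
M5
G00 X0.00 Y0.00

viewBox `0 0 96.34 207.15` with mm width/height → 1 unit = 1 mm. Flip: y_m = 207.15 − y_svg.

**Shape 1** — `<path>` open polyline, stroke `#ff00ff` → cut (S803, F703). Machine vertices: (84.85,137.30) → (79.59,196.58) → (35.65,13.02) → (82.71,174.03) → (48.01,8.41). Open path.

**Shape 2** — `<path>` quadratic bezier, stroke `#ff00ff` → cut (S803, F703). Control points (SVG): P0=(26.69,125.12), P1=(23.86,90.36), P2=(70.68,95.23); sampled at t=k/6. Machine vertices: (26.69,82.03) → (27.13,92.52) → (30.32,100.80) → (36.27,106.88) → (44.98,110.76) → (56.45,112.44) → (70.68,111.92). Open path.

**Shape 3** — `<path>` quadratic bezier, stroke `#ff00ff` → cut (S803, F703). Control points (SVG): P0=(61.80,60.39), P1=(64.61,133.62), P2=(79.34,142.57); sampled at t=k/6. Machine vertices: (61.80,146.76) → (63.07,124.14) → (65.00,105.08) → (67.59,89.60) → (70.84,77.69) → (74.76,69.35) → (79.34,64.58). Open path.

**Shape 4** — `<path>` line segment, stroke `#ff00ff` → cut (S803, F703). Machine vertices: (13.51,15.01) → (75.37,66.42). Open path.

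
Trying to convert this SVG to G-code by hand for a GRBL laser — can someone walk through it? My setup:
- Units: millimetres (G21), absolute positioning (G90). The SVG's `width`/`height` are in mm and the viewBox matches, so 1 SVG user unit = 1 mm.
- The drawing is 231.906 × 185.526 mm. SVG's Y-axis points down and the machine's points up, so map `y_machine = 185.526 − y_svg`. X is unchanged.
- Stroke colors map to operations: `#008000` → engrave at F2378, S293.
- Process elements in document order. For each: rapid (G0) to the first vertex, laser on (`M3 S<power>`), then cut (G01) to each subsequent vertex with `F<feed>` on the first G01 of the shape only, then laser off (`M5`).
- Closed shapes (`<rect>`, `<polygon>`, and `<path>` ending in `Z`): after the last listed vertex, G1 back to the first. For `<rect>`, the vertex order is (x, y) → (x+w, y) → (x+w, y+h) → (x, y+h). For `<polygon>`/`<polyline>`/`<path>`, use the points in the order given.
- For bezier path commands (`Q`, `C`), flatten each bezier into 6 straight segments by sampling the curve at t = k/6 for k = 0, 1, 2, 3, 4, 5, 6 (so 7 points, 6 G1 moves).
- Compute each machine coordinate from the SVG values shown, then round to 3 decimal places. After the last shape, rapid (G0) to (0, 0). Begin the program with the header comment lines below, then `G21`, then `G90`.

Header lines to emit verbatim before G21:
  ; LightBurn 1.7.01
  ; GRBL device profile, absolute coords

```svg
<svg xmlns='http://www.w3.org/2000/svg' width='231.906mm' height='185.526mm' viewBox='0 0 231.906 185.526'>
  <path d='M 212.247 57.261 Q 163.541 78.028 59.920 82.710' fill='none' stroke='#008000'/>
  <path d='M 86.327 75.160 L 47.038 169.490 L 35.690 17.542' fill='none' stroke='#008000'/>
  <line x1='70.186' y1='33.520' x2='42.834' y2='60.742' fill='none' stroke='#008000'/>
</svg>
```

Since the viewBox matches the mm dimensions, user units are millimetres directly. The only transform is the Y-flip y_m = 185.526 − y_svg.

Shape 1 is a quadratic bezier drawn with `<path>`. Its stroke #008000 means engrave at S293, F2378. After flipping Y the toolpath is (212.247,128.265) → (194.486,121.789) → (173.675,116.208) → (149.812,111.519) → (122.899,107.725) → (92.935,104.823) → (59.920,102.816).

Shape 2 is a open polyline drawn with `<path>`. Its stroke #008000 means engrave at S293, F2378. After flipping Y the toolpath is (86.327,110.366) → (47.038,16.036) → (35.690,167.984).

Shape 3 is a line segment drawn with `<line>`. Its stroke #008000 means engrave at S293, F2378. After flipping Y the toolpath is (70.186,152.006) → (42.834,124.784).

; LightBurn 1.7.01
; GRBL device profile, absolute coords
G21
G90
G0 X212.247 Y128.265
M3 S293
G01 X194.486 Y121.789 F2378
G01 X173.675 Y116.208
G01 X149.812 Y111.519
G01 X122.899 Y107.725
G01 X92.935 Y104.823
G01 X59.920 Y102.816
M5
G0 X86.327 Y110.366
M3 S293
G01 X47.038 Y16.036 F2378
G01 X35.690 Y167.984
M5
G0 X70.186 Y152.006
M3 S293
G01 X42.834 Y124.784 F2378
M5
G0 X0.000 Y0.000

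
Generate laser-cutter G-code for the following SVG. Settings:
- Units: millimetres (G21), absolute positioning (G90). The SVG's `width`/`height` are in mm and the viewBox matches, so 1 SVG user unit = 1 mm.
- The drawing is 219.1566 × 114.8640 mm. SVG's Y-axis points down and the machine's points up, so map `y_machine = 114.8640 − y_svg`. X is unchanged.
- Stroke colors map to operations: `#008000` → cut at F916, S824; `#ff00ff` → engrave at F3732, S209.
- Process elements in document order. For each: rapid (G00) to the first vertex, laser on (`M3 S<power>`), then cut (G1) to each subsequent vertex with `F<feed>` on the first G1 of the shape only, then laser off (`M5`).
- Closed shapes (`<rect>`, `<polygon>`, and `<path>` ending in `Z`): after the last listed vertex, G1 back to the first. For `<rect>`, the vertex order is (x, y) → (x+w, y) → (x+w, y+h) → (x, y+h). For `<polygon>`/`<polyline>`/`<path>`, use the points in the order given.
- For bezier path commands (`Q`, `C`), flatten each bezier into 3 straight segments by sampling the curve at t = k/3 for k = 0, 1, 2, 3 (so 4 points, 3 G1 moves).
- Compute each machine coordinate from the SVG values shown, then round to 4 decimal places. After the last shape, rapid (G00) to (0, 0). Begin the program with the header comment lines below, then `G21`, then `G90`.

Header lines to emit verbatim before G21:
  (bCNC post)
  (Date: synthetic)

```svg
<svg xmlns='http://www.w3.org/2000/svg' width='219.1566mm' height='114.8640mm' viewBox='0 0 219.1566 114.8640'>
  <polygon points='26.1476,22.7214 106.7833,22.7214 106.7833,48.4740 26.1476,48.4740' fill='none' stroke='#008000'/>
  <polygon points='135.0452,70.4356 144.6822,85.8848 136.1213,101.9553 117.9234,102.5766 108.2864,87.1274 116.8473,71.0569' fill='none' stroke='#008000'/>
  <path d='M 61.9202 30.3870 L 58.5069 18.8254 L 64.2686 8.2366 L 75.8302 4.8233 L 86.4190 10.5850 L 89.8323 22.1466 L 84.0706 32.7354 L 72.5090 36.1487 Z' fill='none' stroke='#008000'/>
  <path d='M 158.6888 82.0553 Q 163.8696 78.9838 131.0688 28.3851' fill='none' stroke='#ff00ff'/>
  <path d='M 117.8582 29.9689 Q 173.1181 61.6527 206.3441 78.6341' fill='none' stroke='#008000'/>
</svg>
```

viewBox `0 0 219.1566 114.8640` with mm width/height → 1 unit = 1 mm. Flip: y_m = 114.8640 − y_svg.

**Shape 1** — `<polygon>` rectangle, stroke `#008000` → cut (S824, F916). Machine vertices: (26.1476,92.1426) → (106.7833,92.1426) → (106.7833,66.3900) → (26.1476,66.3900) → (26.1476,92.1426). Closed: final G1 returns to the first vertex.

**Shape 2** — `<polygon>` regular polygon, stroke `#008000` → cut (S824, F916). Machine vertices: (135.0452,44.4284) → (144.6822,28.9792) → (136.1213,12.9087) → (117.9234,12.2874) → (108.2864,27.7366) → (116.8473,43.8071) → (135.0452,44.4284). Closed: final G1 returns to the first vertex.

**Shape 3** — `<path>` regular polygon, stroke `#008000` → cut (S824, F916). Machine vertices: (61.9202,84.4770) → (58.5069,96.0386) → (64.2686,106.6274) → (75.8302,110.0407) → (86.4190,104.2790) → (89.8323,92.7174) → (84.0706,82.1286) → (72.5090,78.7153) → (61.9202,84.4770). Closed: final G1 returns to the first vertex.

**Shape 4** — `<path>` quadratic bezier, stroke `#ff00ff` → engrave (S209, F3732). Control points (SVG): P0=(158.6888,82.0553), P1=(163.8696,78.9838), P2=(131.0688,28.3851); sampled at t=k/3. Machine vertices: (158.6888,32.8087) → (157.9225,40.1372) → (148.7158,58.0272) → (131.0688,86.4789). Open path.

**Shape 5** — `<path>` quadratic bezier, stroke `#008000` → cut (S824, F916). Control points (SVG): P0=(117.8582,29.9689), P1=(173.1181,61.6527), P2=(206.3441,78.6341); sampled at t=k/3. Machine vertices: (117.8582,84.8951) → (152.2499,65.4062) → (181.7452,49.1844) → (206.3441,36.2299). Open path.

(bCNC post)
(Date: synthetic)
G21
G90
G00 X26.1476 Y92.1426
M3 S824
G1 X106.7833 Y92.1426 F916
G1 X106.7833 Y66.3900
G1 X26.1476 Y66.3900
G1 X26.1476 Y92.1426
M5
G00 X135.0452 Y44.4284
M3 S824
G1 X144.6822 Y28.9792 F916
G1 X136.1213 Y12.9087
G1 X117.9234 Y12.2874
G1 X108.2864 Y27.7366
G1 X116.8473 Y43.8071
G1 X135.0452 Y44.4284
M5
G00 X61.9202 Y84.4770
M3 S824
G1 X58.5069 Y96.0386 F916
G1 X64.2686 Y106.6274
G1 X75.8302 Y110.0407
G1 X86.4190 Y104.2790
G1 X89.8323 Y92.7174
G1 X84.0706 Y82.1286
G1 X72.5090 Y78.7153
G1 X61.9202 Y84.4770
M5
G00 X158.6888 Y32.8087
M3 S209
G1 X157.9225 Y40.1372 F3732
G1 X148.7158 Y58.0272
G1 X131.0688 Y86.4789
M5
G00 X117.8582 Y84.8951
M3 S824
G1 X152.2499 Y65.4062 F916
G1 X181.7452 Y49.1844
G1 X206.3441 Y36.2299
M5
G00 X0.0000 Y0.0000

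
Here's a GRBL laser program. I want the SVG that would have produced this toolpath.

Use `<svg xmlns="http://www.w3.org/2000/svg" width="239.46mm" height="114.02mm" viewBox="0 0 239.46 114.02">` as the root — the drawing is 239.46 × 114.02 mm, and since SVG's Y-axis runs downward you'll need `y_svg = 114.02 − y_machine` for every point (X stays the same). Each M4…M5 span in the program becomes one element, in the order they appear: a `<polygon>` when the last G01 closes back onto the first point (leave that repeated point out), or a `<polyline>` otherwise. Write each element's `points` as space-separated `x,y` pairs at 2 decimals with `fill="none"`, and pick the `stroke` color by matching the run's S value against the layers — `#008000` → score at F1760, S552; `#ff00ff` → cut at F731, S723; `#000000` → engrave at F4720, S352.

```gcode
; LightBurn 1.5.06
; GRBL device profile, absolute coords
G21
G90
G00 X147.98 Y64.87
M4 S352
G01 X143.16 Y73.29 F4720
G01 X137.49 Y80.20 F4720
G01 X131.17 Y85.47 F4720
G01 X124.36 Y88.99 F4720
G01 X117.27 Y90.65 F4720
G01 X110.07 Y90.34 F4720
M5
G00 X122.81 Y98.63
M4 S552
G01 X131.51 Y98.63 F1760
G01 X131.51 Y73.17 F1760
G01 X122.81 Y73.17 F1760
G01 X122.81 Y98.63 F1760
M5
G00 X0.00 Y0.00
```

<svg xmlns="http://www.w3.org/2000/svg" width="239.46mm" height="114.02mm" viewBox="0 0 239.46 114.02">
  <polyline points="147.98,49.15 143.16,40.73 137.49,33.82 131.17,28.55 124.36,25.03 117.27,23.37 110.07,23.68" fill="none" stroke="#000000"/>
  <polygon points="122.81,15.39 131.51,15.39 131.51,40.85 122.81,40.85" fill="none" stroke="#008000"/>
</svg>

Each laser-on run becomes one SVG element. Flip Y back into SVG space with y_svg = 114.02 − y_machine.

Run 1: the run's S352 means `#000000` (engrave). The run is open, so emit a `<polyline>` with points (Y-flipped): 147.98,49.15 143.16,40.73 137.49,33.82 131.17,28.55 124.36,25.03 117.27,23.37 110.07,23.68.

Run 2: power S552 maps to stroke `#008000` (score). The run returns to its start, so emit a `<polygon>` with points (Y-flipped): 122.81,15.39 131.51,15.39 131.51,40.85 122.81,40.85.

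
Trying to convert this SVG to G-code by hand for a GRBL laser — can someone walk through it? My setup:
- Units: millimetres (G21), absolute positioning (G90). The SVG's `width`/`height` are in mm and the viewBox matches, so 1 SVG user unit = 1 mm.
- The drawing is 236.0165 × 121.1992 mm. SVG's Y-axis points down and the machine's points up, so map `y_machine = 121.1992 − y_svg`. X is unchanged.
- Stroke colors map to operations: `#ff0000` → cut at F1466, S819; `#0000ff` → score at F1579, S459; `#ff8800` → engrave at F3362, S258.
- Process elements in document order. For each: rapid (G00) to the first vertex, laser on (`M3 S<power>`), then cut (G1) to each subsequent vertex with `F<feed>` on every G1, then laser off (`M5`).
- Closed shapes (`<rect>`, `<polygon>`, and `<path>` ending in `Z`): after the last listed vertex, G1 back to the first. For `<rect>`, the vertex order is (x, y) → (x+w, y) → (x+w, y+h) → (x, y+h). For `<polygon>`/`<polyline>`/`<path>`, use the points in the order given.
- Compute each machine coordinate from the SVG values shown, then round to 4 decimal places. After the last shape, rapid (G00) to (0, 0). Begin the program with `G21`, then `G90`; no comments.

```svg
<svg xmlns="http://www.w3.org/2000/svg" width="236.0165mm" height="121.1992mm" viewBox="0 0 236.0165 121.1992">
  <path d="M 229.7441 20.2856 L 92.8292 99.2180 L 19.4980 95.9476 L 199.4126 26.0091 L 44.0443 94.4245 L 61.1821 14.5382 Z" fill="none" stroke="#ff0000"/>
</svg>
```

G21
G90
G00 X229.7441 Y100.9136
M3 S819
G1 X92.8292 Y21.9812 F1466
G1 X19.4980 Y25.2516 F1466
G1 X199.4126 Y95.1901 F1466
G1 X44.0443 Y26.7747 F1466
G1 X61.1821 Y106.6610 F1466
G1 X229.7441 Y100.9136 F1466
M5
G00 X0.0000 Y0.0000

viewBox `0 0 236.0165 121.1992` with mm width/height → 1 unit = 1 mm. Flip: y_m = 121.1992 − y_svg.

**Shape 1** — `<path>` closed polygon, stroke `#ff0000` → cut (S819, F1466). Machine vertices: (229.7441,100.9136) → (92.8292,21.9812) → (19.4980,25.2516) → (199.4126,95.1901) → (44.0443,26.7747) → (61.1821,106.6610) → (229.7441,100.9136). Closed: final G1 returns to the first vertex.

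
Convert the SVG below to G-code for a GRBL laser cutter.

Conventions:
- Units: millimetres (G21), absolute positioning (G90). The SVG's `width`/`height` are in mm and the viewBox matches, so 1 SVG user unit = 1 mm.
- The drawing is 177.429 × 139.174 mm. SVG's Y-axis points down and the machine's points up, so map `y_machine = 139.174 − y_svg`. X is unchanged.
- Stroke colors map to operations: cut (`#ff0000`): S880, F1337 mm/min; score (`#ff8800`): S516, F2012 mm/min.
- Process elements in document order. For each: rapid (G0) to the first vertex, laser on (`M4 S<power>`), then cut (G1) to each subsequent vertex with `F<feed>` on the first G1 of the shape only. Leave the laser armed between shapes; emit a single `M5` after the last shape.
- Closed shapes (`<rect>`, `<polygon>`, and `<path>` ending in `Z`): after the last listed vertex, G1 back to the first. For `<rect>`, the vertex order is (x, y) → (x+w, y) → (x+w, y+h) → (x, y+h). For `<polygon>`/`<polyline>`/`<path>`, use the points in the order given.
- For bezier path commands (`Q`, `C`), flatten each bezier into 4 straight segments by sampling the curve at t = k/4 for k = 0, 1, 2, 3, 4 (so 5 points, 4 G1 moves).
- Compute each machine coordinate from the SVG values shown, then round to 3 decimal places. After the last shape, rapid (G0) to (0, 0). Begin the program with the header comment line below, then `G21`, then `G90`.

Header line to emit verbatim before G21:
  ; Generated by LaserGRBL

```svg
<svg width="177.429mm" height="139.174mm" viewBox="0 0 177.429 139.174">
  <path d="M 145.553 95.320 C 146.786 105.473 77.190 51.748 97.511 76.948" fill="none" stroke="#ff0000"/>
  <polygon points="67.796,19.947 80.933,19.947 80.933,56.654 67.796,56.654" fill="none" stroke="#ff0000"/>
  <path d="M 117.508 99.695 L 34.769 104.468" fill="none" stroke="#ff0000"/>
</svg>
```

; Generated by LaserGRBL
G21
G90
G0 X145.553 Y43.854
M4 S880
G1 X135.709 Y45.985 F1337
G1 X114.374 Y58.683
G1 X96.618 Y68.559
G1 X97.511 Y62.226
G0 X67.796 Y119.227
M4 S880
G1 X80.933 Y119.227 F1337
G1 X80.933 Y82.520
G1 X67.796 Y82.520
G1 X67.796 Y119.227
G0 X117.508 Y39.479
M4 S880
G1 X34.769 Y34.706 F1337
M5
G0 X0.000 Y0.000

viewBox `0 0 177.429 139.174` with mm width/height → 1 unit = 1 mm. Flip: y_m = 139.174 − y_svg.

**Shape 1** — `<path>` cubic bezier, stroke `#ff0000` → cut (S880, F1337). Control points (SVG): P0=(145.553,95.320), P1=(146.786,105.473), P2=(77.190,51.748), P3=(97.511,76.948); sampled at t=k/4. Machine vertices: (145.553,43.854) → (135.709,45.985) → (114.374,58.683) → (96.618,68.559) → (97.511,62.226). Open path.

**Shape 2** — `<polygon>` rectangle, stroke `#ff0000` → cut (S880, F1337). Machine vertices: (67.796,119.227) → (80.933,119.227) → (80.933,82.520) → (67.796,82.520) → (67.796,119.227). Closed: final G1 returns to the first vertex.

**Shape 3** — `<path>` line segment, stroke `#ff0000` → cut (S880, F1337). Machine vertices: (117.508,39.479) → (34.769,34.706). Open path.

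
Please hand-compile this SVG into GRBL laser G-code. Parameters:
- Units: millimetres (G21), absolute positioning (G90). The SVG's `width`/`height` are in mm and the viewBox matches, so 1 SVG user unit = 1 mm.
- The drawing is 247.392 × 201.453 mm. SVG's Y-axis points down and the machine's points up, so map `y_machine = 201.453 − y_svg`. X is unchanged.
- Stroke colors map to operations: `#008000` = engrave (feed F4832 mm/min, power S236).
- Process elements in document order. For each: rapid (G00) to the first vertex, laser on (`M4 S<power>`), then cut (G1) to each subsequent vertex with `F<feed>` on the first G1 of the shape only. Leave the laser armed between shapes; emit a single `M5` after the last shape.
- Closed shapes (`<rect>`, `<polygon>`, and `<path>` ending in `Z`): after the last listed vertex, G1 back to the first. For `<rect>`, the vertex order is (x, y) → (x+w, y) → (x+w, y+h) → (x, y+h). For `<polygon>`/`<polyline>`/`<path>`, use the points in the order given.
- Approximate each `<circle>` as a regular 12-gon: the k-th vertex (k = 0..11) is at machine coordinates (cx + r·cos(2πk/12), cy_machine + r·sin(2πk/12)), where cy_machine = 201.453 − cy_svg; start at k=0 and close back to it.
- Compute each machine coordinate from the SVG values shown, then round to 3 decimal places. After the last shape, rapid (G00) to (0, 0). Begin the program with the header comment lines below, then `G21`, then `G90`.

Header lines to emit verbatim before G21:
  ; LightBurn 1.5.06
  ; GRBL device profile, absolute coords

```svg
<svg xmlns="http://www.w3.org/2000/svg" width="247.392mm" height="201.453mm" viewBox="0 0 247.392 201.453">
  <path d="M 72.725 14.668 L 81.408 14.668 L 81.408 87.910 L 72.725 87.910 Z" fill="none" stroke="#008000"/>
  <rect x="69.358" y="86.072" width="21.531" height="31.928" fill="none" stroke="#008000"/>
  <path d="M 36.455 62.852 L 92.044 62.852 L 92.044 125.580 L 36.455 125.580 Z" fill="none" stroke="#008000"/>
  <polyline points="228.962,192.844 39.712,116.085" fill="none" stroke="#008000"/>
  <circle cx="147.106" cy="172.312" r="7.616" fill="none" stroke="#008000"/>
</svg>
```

; LightBurn 1.5.06
; GRBL device profile, absolute coords
G21
G90
G00 X72.725 Y186.785
M4 S236
G1 X81.408 Y186.785 F4832
G1 X81.408 Y113.543
G1 X72.725 Y113.543
G1 X72.725 Y186.785
G00 X69.358 Y115.381
M4 S236
G1 X90.889 Y115.381 F4832
G1 X90.889 Y83.453
G1 X69.358 Y83.453
G1 X69.358 Y115.381
G00 X36.455 Y138.601
M4 S236
G1 X92.044 Y138.601 F4832
G1 X92.044 Y75.873
G1 X36.455 Y75.873
G1 X36.455 Y138.601
G00 X228.962 Y8.609
M4 S236
G1 X39.712 Y85.368 F4832
G00 X154.722 Y29.141
M4 S236
G1 X153.702 Y32.949 F4832
G1 X150.914 Y35.737
G1 X147.106 Y36.757
G1 X143.298 Y35.737
G1 X140.510 Y32.949
G1 X139.490 Y29.141
G1 X140.510 Y25.333
G1 X143.298 Y22.545
G1 X147.106 Y21.525
G1 X150.914 Y22.545
G1 X153.702 Y25.333
G1 X154.722 Y29.141
M5
G00 X0.000 Y0.000

viewBox `0 0 247.392 201.453` with mm width/height → 1 unit = 1 mm. Flip: y_m = 201.453 − y_svg.

**Shape 1** — `<path>` rectangle, stroke `#008000` → engrave (S236, F4832). Machine vertices: (72.725,186.785) → (81.408,186.785) → (81.408,113.543) → (72.725,113.543) → (72.725,186.785). Closed: final G1 returns to the first vertex.

**Shape 2** — `<rect>` rectangle, stroke `#008000` → engrave (S236, F4832). Machine vertices: (69.358,115.381) → (90.889,115.381) → (90.889,83.453) → (69.358,83.453) → (69.358,115.381). Closed: final G1 returns to the first vertex.

**Shape 3** — `<path>` rectangle, stroke `#008000` → engrave (S236, F4832). Machine vertices: (36.455,138.601) → (92.044,138.601) → (92.044,75.873) → (36.455,75.873) → (36.455,138.601). Closed: final G1 returns to the first vertex.

**Shape 4** — `<polyline>` line segment, stroke `#008000` → engrave (S236, F4832). Machine vertices: (228.962,8.609) → (39.712,85.368). Open path.

**Shape 5** — `<circle>` circle, stroke `#008000` → engrave (S236, F4832). Machine vertices: (154.722,29.141) → (153.702,32.949) → (150.914,35.737) → (147.106,36.757) → (143.298,35.737) → (140.510,32.949) → (139.490,29.141) → (140.510,25.333) → (143.298,22.545) → (147.106,21.525) → (150.914,22.545) → (153.702,25.333) → (154.722,29.141). Closed: final G1 returns to the first vertex.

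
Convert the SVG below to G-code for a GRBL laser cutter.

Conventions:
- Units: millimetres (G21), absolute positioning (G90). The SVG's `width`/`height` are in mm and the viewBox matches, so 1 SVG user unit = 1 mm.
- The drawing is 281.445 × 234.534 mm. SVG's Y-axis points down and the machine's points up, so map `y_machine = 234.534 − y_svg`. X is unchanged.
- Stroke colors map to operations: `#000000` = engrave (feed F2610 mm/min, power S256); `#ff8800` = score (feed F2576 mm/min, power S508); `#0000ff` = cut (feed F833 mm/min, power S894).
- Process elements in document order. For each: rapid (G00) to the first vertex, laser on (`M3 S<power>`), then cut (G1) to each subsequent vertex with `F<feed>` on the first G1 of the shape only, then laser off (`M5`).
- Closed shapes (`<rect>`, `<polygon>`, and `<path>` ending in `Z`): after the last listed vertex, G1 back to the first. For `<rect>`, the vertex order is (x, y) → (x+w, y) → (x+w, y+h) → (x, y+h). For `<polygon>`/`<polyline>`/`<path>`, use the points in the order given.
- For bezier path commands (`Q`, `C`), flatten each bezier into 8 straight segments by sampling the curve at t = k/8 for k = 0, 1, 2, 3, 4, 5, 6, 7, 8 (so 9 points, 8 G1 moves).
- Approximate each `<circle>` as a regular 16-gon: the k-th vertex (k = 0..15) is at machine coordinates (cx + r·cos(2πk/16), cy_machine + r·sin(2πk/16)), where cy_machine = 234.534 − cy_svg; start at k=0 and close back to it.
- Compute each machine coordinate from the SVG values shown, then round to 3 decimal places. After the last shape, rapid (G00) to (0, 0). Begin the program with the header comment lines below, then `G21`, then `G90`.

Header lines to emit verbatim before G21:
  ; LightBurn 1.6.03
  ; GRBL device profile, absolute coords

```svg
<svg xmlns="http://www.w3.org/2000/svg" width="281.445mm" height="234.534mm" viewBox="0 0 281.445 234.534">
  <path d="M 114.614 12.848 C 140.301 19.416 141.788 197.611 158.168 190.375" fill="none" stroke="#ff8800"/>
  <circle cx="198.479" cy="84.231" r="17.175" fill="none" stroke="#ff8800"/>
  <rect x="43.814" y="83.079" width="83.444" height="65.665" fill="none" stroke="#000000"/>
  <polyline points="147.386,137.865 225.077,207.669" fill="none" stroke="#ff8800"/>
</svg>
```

; LightBurn 1.6.03
; GRBL device profile, absolute coords
G21
G90
G00 X114.614 Y221.686
M3 S508
G1 X123.189 Y211.875 F2576
G1 X129.953 Y190.159
G1 X135.364 Y160.721
G1 X139.881 Y127.746
G1 X143.962 Y95.418
G1 X148.065 Y67.921
G1 X152.647 Y49.440
G1 X158.168 Y44.159
M5
G00 X215.654 Y150.303
M3 S508
G1 X214.347 Y156.876 F2576
G1 X210.624 Y162.448
G1 X205.052 Y166.171
G1 X198.479 Y167.478
G1 X191.906 Y166.171
G1 X186.334 Y162.448
G1 X182.611 Y156.876
G1 X181.304 Y150.303
G1 X182.611 Y143.730
G1 X186.334 Y138.158
G1 X191.906 Y134.435
G1 X198.479 Y133.128
G1 X205.052 Y134.435
G1 X210.624 Y138.158
G1 X214.347 Y143.730
G1 X215.654 Y150.303
M5
G00 X43.814 Y151.455
M3 S256
G1 X127.258 Y151.455 F2610
G1 X127.258 Y85.790
G1 X43.814 Y85.790
G1 X43.814 Y151.455
M5
G00 X147.386 Y96.669
M3 S508
G1 X225.077 Y26.865 F2576
M5
G00 X0.000 Y0.000

viewBox `0 0 281.445 234.534` with mm width/height → 1 unit = 1 mm. Flip: y_m = 234.534 − y_svg.

**Shape 1** — `<path>` cubic bezier, stroke `#ff8800` → score (S508, F2576). Control points (SVG): P0=(114.614,12.848), P1=(140.301,19.416), P2=(141.788,197.611), P3=(158.168,190.375); sampled at t=k/8. Machine vertices: (114.614,221.686) → (123.189,211.875) → (129.953,190.159) → (135.364,160.721) → (139.881,127.746) → (143.962,95.418) → (148.065,67.921) → (152.647,49.440) → (158.168,44.159). Open path.

**Shape 2** — `<circle>` circle, stroke `#ff8800` → score (S508, F2576). Machine vertices: (215.654,150.303) → (214.347,156.876) → (210.624,162.448) → (205.052,166.171) → (198.479,167.478) → (191.906,166.171) → (186.334,162.448) → (182.611,156.876) → (181.304,150.303) → (182.611,143.730) → (186.334,138.158) → (191.906,134.435) → (198.479,133.128) → (205.052,134.435) → (210.624,138.158) → (214.347,143.730) → (215.654,150.303). Closed: final G1 returns to the first vertex.

**Shape 3** — `<rect>` rectangle, stroke `#000000` → engrave (S256, F2610). Machine vertices: (43.814,151.455) → (127.258,151.455) → (127.258,85.790) → (43.814,85.790) → (43.814,151.455). Closed: final G1 returns to the first vertex.

**Shape 4** — `<polyline>` line segment, stroke `#ff8800` → score (S508, F2576). Machine vertices: (147.386,96.669) → (225.077,26.865). Open path.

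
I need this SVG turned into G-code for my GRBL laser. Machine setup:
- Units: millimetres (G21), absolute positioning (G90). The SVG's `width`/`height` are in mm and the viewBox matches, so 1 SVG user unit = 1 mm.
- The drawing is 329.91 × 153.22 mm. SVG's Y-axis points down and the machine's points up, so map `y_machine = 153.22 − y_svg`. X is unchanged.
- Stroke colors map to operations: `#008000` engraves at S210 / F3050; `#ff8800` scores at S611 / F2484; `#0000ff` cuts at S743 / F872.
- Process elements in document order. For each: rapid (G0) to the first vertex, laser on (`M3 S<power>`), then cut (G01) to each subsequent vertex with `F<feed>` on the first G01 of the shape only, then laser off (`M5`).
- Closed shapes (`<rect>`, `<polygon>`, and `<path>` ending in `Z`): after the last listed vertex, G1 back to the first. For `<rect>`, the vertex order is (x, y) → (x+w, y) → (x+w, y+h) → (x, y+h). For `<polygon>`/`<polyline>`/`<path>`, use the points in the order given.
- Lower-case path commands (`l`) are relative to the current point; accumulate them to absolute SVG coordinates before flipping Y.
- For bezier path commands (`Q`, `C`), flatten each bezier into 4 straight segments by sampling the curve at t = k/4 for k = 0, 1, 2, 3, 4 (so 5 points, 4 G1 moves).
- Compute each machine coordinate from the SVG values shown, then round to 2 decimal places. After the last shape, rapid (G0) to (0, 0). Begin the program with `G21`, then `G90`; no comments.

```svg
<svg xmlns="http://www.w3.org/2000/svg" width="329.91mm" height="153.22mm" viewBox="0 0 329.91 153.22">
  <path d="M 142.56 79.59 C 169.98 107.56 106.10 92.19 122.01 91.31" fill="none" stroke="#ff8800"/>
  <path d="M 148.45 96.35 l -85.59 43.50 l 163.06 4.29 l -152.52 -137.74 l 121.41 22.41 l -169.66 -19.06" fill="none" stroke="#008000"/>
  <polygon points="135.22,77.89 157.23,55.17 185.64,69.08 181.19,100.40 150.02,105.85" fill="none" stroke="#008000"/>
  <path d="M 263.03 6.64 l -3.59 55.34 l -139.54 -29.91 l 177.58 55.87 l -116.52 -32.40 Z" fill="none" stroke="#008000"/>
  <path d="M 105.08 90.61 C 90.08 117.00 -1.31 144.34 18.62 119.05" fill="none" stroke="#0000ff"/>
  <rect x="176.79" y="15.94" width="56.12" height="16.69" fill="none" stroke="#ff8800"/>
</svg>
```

G21
G90
G0 X142.56 Y73.63
M3 S611
G01 X148.68 Y59.88 F2484
G01 X136.60 Y56.95
G01 X122.36 Y59.44
G01 X122.01 Y61.91
M5
G0 X148.45 Y56.87
M3 S210
G01 X62.86 Y13.37 F3050
G01 X225.92 Y9.08
G01 X73.40 Y146.82
G01 X194.81 Y124.41
G01 X25.15 Y143.47
M5
G0 X135.22 Y75.33
M3 S210
G01 X157.23 Y98.05 F3050
G01 X185.64 Y84.14
G01 X181.19 Y52.82
G01 X150.02 Y47.37
G01 X135.22 Y75.33
M5
G0 X263.03 Y146.58
M3 S210
G01 X259.44 Y91.24 F3050
G01 X119.90 Y121.15
G01 X297.48 Y65.28
G01 X180.96 Y97.68
G01 X263.03 Y146.58
M5
G0 X105.08 Y62.61
M3 S743
G01 X82.44 Y43.48 F872
G01 X48.75 Y29.01
G01 X21.61 Y24.23
G01 X18.62 Y34.17
M5
G0 X176.79 Y137.28
M3 S611
G01 X232.91 Y137.28 F2484
G01 X232.91 Y120.59
G01 X176.79 Y120.59
G01 X176.79 Y137.28
M5
G0 X0.00 Y0.00

Since the viewBox matches the mm dimensions, user units are millimetres directly. The only transform is the Y-flip y_m = 153.22 − y_svg.

Shape 1 is a cubic bezier drawn with `<path>`. Its stroke #ff8800 means score at S611, F2484. After flipping Y the toolpath is (142.56,73.63) → (148.68,59.88) → (136.60,56.95) → (122.36,59.44) → (122.01,61.91).

Shape 2 is a open polyline drawn with `<path>`. Its stroke #008000 means engrave at S210, F3050. After flipping Y the toolpath is (148.45,56.87) → (62.86,13.37) → (225.92,9.08) → (73.40,146.82) → (194.81,124.41) → (25.15,143.47).

Shape 3 is a regular polygon drawn with `<polygon>`. Its stroke #008000 means engrave at S210, F3050. After flipping Y the toolpath is (135.22,75.33) → (157.23,98.05) → (185.64,84.14) → (181.19,52.82) → (150.02,47.37) → (135.22,75.33), returning to the start.

Shape 4 is a closed polygon drawn with `<path>`. Its stroke #008000 means engrave at S210, F3050. After flipping Y the toolpath is (263.03,146.58) → (259.44,91.24) → (119.90,121.15) → (297.48,65.28) → (180.96,97.68) → (263.03,146.58), returning to the start.

Shape 5 is a cubic bezier drawn with `<path>`. Its stroke #0000ff means cut at S743, F872. After flipping Y the toolpath is (105.08,62.61) → (82.44,43.48) → (48.75,29.01) → (21.61,24.23) → (18.62,34.17).

Shape 6 is a rectangle drawn with `<rect>`. Its stroke #ff8800 means score at S611, F2484. After flipping Y the toolpath is (176.79,137.28) → (232.91,137.28) → (232.91,120.59) → (176.79,120.59) → (176.79,137.28), returning to the start.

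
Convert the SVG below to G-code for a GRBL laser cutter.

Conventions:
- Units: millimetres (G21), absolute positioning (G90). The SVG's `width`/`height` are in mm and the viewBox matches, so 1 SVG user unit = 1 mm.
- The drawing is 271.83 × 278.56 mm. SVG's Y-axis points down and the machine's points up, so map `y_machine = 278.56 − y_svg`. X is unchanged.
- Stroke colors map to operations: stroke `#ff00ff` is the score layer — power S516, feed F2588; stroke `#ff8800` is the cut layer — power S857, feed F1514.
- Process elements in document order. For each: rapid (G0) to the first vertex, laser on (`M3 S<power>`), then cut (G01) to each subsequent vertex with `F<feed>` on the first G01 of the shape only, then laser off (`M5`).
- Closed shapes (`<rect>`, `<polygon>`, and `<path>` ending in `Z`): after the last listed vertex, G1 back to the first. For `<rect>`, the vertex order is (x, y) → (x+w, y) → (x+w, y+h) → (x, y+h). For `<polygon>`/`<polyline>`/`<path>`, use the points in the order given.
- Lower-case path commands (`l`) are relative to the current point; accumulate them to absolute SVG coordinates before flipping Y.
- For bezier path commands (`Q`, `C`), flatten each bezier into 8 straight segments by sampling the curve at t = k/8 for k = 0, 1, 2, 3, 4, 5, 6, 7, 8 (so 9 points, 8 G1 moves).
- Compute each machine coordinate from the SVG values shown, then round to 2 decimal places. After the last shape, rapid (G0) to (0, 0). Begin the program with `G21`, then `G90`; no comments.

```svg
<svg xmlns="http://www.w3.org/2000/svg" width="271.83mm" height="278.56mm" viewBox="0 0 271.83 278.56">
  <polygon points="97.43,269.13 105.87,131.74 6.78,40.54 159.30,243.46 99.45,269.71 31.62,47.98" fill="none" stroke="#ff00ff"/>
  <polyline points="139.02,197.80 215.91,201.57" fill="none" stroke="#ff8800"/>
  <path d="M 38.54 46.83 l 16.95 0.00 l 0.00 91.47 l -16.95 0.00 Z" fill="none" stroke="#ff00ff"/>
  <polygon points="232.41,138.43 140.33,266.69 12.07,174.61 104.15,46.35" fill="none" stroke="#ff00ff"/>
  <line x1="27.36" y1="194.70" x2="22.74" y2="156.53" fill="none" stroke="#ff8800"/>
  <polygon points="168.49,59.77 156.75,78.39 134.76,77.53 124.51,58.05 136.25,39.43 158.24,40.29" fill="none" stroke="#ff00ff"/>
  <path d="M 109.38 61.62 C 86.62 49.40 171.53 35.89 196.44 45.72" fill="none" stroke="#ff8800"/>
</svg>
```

G21
G90
G0 X97.43 Y9.43
M3 S516
G01 X105.87 Y146.82 F2588
G01 X6.78 Y238.02
G01 X159.30 Y35.10
G01 X99.45 Y8.85
G01 X31.62 Y230.58
G01 X97.43 Y9.43
M5
G0 X139.02 Y80.76
M3 S857
G01 X215.91 Y76.99 F1514
M5
G0 X38.54 Y231.73
M3 S516
G01 X55.49 Y231.73 F2588
G01 X55.49 Y140.26
G01 X38.54 Y140.26
G01 X38.54 Y231.73
M5
G0 X232.41 Y140.13
M3 S516
G01 X140.33 Y11.87 F2588
G01 X12.07 Y103.95
G01 X104.15 Y232.21
G01 X232.41 Y140.13
M5
G0 X27.36 Y83.86
M3 S857
G01 X22.74 Y122.03 F1514
M5
G0 X168.49 Y218.79
M3 S516
G01 X156.75 Y200.17 F2588
G01 X134.76 Y201.03
G01 X124.51 Y220.51
G01 X136.25 Y239.13
G01 X158.24 Y238.27
G01 X168.49 Y218.79
M5
G0 X109.38 Y216.94
M3 S857
G01 X105.56 Y221.53 F1514
G01 X109.88 Y225.96
G01 X120.36 Y229.93
G01 X135.03 Y233.16
G01 X151.95 Y235.35
G01 X169.13 Y236.22
G01 X184.61 Y235.48
G01 X196.44 Y232.84
M5
G0 X0.00 Y0.00

viewBox `0 0 271.83 278.56` with mm width/height → 1 unit = 1 mm. Flip: y_m = 278.56 − y_svg.

**Shape 1** — `<polygon>` closed polygon, stroke `#ff00ff` → score (S516, F2588). Machine vertices: (97.43,9.43) → (105.87,146.82) → (6.78,238.02) → (159.30,35.10) → (99.45,8.85) → (31.62,230.58) → (97.43,9.43). Closed: final G1 returns to the first vertex.

**Shape 2** — `<polyline>` line segment, stroke `#ff8800` → cut (S857, F1514). Machine vertices: (139.02,80.76) → (215.91,76.99). Open path.

**Shape 3** — `<path>` rectangle, stroke `#ff00ff` → score (S516, F2588). Machine vertices: (38.54,231.73) → (55.49,231.73) → (55.49,140.26) → (38.54,140.26) → (38.54,231.73). Closed: final G1 returns to the first vertex.

**Shape 4** — `<polygon>` regular polygon, stroke `#ff00ff` → score (S516, F2588). Machine vertices: (232.41,140.13) → (140.33,11.87) → (12.07,103.95) → (104.15,232.21) → (232.41,140.13). Closed: final G1 returns to the first vertex.

**Shape 5** — `<line>` line segment, stroke `#ff8800` → cut (S857, F1514). Machine vertices: (27.36,83.86) → (22.74,122.03). Open path.

**Shape 6** — `<polygon>` regular polygon, stroke `#ff00ff` → score (S516, F2588). Machine vertices: (168.49,218.79) → (156.75,200.17) → (134.76,201.03) → (124.51,220.51) → (136.25,239.13) → (158.24,238.27) → (168.49,218.79). Closed: final G1 returns to the first vertex.

**Shape 7** — `<path>` cubic bezier, stroke `#ff8800` → cut (S857, F1514). Control points (SVG): P0=(109.38,61.62), P1=(86.62,49.40), P2=(171.53,35.89), P3=(196.44,45.72); sampled at t=k/8. Machine vertices: (109.38,216.94) → (105.56,221.53) → (109.88,225.96) → (120.36,229.93) → (135.03,233.16) → (151.95,235.35) → (169.13,236.22) → (184.61,235.48) → (196.44,232.84). Open path.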